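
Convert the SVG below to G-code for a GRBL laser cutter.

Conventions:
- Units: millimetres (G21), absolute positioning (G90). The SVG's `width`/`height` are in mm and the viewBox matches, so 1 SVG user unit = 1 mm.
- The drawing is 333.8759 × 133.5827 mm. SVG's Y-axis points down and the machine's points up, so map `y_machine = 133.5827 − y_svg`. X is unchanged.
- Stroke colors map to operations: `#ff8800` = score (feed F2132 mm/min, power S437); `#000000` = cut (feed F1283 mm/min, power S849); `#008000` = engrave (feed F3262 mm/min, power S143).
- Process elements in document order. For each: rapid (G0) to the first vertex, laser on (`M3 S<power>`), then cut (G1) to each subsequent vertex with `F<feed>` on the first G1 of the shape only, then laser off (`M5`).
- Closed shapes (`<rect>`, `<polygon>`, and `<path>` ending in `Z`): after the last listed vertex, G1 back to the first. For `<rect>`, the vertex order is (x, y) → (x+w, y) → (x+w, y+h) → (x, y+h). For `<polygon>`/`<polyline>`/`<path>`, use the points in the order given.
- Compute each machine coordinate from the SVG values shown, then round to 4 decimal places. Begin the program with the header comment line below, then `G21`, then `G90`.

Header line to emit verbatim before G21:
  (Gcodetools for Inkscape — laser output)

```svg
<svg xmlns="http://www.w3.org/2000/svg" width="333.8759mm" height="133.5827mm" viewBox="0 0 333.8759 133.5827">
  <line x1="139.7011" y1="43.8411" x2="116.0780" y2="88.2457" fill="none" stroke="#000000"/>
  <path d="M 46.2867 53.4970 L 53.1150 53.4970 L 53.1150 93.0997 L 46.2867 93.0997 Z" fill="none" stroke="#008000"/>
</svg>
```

(Gcodetools for Inkscape — laser output)
G21
G90
G0 X139.7011 Y89.7416
M3 S849
G1 X116.0780 Y45.3370 F1283
M5
G0 X46.2867 Y80.0857
M3 S143
G1 X53.1150 Y80.0857 F3262
G1 X53.1150 Y40.4830
G1 X46.2867 Y40.4830
G1 X46.2867 Y80.0857
M5

Since the viewBox matches the mm dimensions, user units are millimetres directly. The only transform is the Y-flip y_m = 133.5827 − y_svg.

Shape 1 is a line segment drawn with `<line>`. Its stroke #000000 means cut at S849, F1283. After flipping Y the toolpath is (139.7011,89.7416) → (116.0780,45.3370).

Shape 2 is a rectangle drawn with `<path>`. Its stroke #008000 means engrave at S143, F3262. After flipping Y the toolpath is (46.2867,80.0857) → (53.1150,80.0857) → (53.1150,40.4830) → (46.2867,40.4830) → (46.2867,80.0857), returning to the start.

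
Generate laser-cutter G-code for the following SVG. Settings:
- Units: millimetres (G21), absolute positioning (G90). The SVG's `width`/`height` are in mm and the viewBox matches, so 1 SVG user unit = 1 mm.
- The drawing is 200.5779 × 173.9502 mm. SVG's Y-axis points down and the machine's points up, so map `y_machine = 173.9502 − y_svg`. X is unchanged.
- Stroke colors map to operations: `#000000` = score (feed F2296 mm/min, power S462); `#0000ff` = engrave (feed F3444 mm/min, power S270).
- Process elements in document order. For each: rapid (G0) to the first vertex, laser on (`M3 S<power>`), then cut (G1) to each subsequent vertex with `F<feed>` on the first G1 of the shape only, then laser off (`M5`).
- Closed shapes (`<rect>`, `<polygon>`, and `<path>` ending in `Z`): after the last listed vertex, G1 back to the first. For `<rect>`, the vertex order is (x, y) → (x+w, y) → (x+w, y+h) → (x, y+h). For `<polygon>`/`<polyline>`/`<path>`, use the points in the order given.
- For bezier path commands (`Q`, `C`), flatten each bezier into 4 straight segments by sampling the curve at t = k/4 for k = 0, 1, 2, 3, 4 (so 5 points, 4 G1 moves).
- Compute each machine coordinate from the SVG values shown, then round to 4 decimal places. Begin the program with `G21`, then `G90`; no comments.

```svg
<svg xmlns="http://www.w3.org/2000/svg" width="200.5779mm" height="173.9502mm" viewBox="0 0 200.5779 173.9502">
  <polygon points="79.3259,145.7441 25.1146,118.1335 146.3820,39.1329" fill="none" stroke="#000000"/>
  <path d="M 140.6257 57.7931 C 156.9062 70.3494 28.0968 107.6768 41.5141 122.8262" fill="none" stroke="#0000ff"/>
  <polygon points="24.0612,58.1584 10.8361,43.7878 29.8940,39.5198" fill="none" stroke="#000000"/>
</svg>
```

G21
G90
G0 X79.3259 Y28.2061
M3 S462
G1 X25.1146 Y55.8167 F2296
G1 X146.3820 Y134.8173
G1 X79.3259 Y28.2061
M5
G0 X140.6257 Y116.1571
M3 S270
G1 X130.1210 Y102.8289 F3444
G1 X92.1436 Y84.6130
G1 X53.6293 Y65.9108
G1 X41.5141 Y51.1240
M5
G0 X24.0612 Y115.7918
M3 S462
G1 X10.8361 Y130.1624 F2296
G1 X29.8940 Y134.4304
G1 X24.0612 Y115.7918
M5

1 u = 1 mm; y_m = 173.9502 − y.

[1] `<polygon>` closed polygon, #000000→score S462 F2296: (79.3259,28.2061) → (25.1146,55.8167) → (146.3820,134.8173) → (79.3259,28.2061) (closed)

[2] `<path>` cubic bezier, #0000ff→engrave S270 F3444: (140.6257,116.1571) → (130.1210,102.8289) → (92.1436,84.6130) → (53.6293,65.9108) → (41.5141,51.1240)

[3] `<polygon>` regular polygon, #000000→score S462 F2296: (24.0612,115.7918) → (10.8361,130.1624) → (29.8940,134.4304) → (24.0612,115.7918) (closed)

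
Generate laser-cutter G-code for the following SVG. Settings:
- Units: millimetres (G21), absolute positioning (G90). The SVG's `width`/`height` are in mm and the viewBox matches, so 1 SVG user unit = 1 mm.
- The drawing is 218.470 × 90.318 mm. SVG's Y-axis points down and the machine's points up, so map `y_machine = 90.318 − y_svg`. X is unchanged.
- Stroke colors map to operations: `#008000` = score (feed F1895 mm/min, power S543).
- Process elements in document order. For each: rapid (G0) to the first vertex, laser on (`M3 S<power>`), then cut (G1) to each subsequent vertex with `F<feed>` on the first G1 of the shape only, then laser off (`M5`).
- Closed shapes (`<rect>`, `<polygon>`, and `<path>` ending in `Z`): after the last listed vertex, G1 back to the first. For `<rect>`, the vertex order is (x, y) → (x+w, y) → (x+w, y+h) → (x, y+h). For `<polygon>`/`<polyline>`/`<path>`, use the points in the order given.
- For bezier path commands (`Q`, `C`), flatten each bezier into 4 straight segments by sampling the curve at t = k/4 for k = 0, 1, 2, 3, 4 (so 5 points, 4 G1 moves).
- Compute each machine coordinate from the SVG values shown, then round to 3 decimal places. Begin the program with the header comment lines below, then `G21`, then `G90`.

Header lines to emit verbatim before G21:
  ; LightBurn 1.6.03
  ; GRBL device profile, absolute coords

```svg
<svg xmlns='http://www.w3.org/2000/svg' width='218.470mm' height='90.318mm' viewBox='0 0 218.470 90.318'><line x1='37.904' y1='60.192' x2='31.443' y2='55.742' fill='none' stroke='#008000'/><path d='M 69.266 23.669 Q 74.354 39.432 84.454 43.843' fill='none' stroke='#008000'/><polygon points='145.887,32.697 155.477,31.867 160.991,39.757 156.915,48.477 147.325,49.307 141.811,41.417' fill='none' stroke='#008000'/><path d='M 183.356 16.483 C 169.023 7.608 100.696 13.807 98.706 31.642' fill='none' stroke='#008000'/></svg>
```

; LightBurn 1.6.03
; GRBL device profile, absolute coords
G21
G90
G0 X37.904 Y30.126
M3 S543
G1 X31.443 Y34.576 F1895
M5
G0 X69.266 Y66.649
M3 S543
G1 X72.123 Y59.477 F1895
G1 X75.607 Y53.724
G1 X79.717 Y49.390
G1 X84.454 Y46.475
M5
G0 X145.887 Y57.621
M3 S543
G1 X155.477 Y58.451 F1895
G1 X160.991 Y50.561
G1 X156.915 Y41.841
G1 X147.325 Y41.011
G1 X141.811 Y48.901
G1 X145.887 Y57.621
M5
G0 X183.356 Y73.835
M3 S543
G1 X164.363 Y77.719 F1895
G1 X136.402 Y76.272
G1 X110.757 Y69.817
G1 X98.706 Y58.676
M5

1 u = 1 mm; y_m = 90.318 − y.

[1] `<line>` line segment, #008000→score S543 F1895: (37.904,30.126) → (31.443,34.576)

[2] `<path>` quadratic bezier, #008000→score S543 F1895: (69.266,66.649) → (72.123,59.477) → (75.607,53.724) → (79.717,49.390) → (84.454,46.475)

[3] `<polygon>` regular polygon, #008000→score S543 F1895: (145.887,57.621) → (155.477,58.451) → (160.991,50.561) → (156.915,41.841) → (147.325,41.011) → (141.811,48.901) → (145.887,57.621) (closed)

[4] `<path>` cubic bezier, #008000→score S543 F1895: (183.356,73.835) → (164.363,77.719) → (136.402,76.272) → (110.757,69.817) → (98.706,58.676)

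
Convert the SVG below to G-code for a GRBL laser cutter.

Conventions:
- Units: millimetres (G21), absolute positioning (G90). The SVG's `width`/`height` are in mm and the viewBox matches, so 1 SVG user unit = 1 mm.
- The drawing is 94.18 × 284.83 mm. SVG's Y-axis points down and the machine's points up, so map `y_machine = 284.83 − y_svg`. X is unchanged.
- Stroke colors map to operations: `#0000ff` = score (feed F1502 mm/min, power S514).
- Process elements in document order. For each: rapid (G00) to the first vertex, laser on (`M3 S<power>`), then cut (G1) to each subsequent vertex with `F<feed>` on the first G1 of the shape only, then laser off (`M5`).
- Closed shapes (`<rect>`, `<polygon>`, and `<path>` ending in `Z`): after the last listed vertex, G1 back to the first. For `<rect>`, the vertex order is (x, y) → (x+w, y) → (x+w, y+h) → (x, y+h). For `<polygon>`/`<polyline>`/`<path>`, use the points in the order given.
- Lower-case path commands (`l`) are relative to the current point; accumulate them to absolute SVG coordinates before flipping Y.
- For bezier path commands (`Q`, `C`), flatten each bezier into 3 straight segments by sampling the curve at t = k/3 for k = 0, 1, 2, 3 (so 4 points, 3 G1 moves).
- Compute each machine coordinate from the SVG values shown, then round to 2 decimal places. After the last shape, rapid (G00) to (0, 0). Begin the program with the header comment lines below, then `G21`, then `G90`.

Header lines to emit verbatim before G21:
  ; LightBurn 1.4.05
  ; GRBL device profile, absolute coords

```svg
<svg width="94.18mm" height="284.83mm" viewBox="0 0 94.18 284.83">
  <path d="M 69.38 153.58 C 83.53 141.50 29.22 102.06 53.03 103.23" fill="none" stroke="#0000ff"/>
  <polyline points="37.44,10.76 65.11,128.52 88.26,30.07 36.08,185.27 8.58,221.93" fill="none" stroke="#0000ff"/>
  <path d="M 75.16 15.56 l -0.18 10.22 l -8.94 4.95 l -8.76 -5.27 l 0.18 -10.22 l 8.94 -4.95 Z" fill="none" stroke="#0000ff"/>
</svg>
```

viewBox `0 0 94.18 284.83` with mm width/height → 1 unit = 1 mm. Flip: y_m = 284.83 − y_svg.

**Shape 1** — `<path>` cubic bezier, stroke `#0000ff` → score (S514, F1502). Control points (SVG): P0=(69.38,153.58), P1=(83.53,141.50), P2=(29.22,102.06), P3=(53.03,103.23); sampled at t=k/3. Machine vertices: (69.38,131.25) → (66.14,149.93) → (49.83,171.75) → (53.03,181.60). Open path.

**Shape 2** — `<polyline>` open polyline, stroke `#0000ff` → score (S514, F1502). Machine vertices: (37.44,274.07) → (65.11,156.31) → (88.26,254.76) → (36.08,99.56) → (8.58,62.90). Open path.

**Shape 3** — `<path>` regular polygon, stroke `#0000ff` → score (S514, F1502). Machine vertices: (75.16,269.27) → (74.98,259.05) → (66.04,254.10) → (57.28,259.37) → (57.46,269.59) → (66.40,274.54) → (75.16,269.27). Closed: final G1 returns to the first vertex.

; LightBurn 1.4.05
; GRBL device profile, absolute coords
G21
G90
G00 X69.38 Y131.25
M3 S514
G1 X66.14 Y149.93 F1502
G1 X49.83 Y171.75
G1 X53.03 Y181.60
M5
G00 X37.44 Y274.07
M3 S514
G1 X65.11 Y156.31 F1502
G1 X88.26 Y254.76
G1 X36.08 Y99.56
G1 X8.58 Y62.90
M5
G00 X75.16 Y269.27
M3 S514
G1 X74.98 Y259.05 F1502
G1 X66.04 Y254.10
G1 X57.28 Y259.37
G1 X57.46 Y269.59
G1 X66.40 Y274.54
G1 X75.16 Y269.27
M5
G00 X0.00 Y0.00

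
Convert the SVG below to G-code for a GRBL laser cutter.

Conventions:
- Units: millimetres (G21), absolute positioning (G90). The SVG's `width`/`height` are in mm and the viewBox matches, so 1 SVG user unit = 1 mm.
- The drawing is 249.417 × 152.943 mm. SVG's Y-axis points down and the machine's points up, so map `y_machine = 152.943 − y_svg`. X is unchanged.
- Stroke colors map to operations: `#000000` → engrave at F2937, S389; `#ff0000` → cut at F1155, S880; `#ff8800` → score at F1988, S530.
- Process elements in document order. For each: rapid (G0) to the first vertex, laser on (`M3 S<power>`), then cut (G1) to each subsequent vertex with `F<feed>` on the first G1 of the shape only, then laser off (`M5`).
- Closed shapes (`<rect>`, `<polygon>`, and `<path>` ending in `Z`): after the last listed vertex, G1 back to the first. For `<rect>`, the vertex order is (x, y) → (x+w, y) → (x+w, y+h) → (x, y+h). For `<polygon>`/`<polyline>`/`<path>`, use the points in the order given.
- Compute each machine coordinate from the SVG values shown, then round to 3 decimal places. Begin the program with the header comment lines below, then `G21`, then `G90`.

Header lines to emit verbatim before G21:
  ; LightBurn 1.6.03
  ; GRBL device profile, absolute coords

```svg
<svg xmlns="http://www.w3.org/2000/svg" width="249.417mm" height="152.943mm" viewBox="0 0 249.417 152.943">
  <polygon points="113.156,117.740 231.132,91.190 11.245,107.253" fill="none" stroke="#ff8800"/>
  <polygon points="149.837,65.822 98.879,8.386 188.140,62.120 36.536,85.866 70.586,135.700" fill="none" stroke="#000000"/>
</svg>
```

1 u = 1 mm; y_m = 152.943 − y.

[1] `<polygon>` closed polygon, #ff8800→score S530 F1988: (113.156,35.203) → (231.132,61.753) → (11.245,45.690) → (113.156,35.203) (closed)

[2] `<polygon>` closed polygon, #000000→engrave S389 F2937: (149.837,87.121) → (98.879,144.557) → (188.140,90.823) → (36.536,67.077) → (70.586,17.243) → (149.837,87.121) (closed)

; LightBurn 1.6.03
; GRBL device profile, absolute coords
G21
G90
G0 X113.156 Y35.203
M3 S530
G1 X231.132 Y61.753 F1988
G1 X11.245 Y45.690
G1 X113.156 Y35.203
M5
G0 X149.837 Y87.121
M3 S389
G1 X98.879 Y144.557 F2937
G1 X188.140 Y90.823
G1 X36.536 Y67.077
G1 X70.586 Y17.243
G1 X149.837 Y87.121
M5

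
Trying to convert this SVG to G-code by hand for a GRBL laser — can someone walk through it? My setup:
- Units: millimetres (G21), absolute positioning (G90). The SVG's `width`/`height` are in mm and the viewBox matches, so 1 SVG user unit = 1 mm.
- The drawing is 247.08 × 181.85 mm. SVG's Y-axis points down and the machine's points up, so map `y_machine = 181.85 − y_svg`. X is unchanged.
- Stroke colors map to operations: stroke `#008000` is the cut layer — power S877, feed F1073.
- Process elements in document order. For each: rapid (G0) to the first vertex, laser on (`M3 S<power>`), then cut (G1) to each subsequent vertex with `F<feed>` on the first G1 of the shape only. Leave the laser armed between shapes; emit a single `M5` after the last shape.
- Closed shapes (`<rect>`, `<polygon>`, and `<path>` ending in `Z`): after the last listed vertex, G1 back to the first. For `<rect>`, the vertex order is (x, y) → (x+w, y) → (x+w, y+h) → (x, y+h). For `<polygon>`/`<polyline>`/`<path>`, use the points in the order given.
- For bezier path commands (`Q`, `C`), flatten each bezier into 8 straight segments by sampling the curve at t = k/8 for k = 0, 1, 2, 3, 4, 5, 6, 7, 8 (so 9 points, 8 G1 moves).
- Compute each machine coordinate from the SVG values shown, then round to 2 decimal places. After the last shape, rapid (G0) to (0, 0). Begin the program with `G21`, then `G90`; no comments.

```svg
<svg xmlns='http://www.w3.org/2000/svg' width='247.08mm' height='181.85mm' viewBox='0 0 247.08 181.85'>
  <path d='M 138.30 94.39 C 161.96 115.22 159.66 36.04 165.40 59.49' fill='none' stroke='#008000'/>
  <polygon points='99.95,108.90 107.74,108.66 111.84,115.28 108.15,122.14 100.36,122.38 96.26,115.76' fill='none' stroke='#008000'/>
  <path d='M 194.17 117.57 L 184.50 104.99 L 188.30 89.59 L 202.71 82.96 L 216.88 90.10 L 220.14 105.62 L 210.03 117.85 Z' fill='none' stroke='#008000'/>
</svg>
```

G21
G90
G0 X138.30 Y87.46
M3 S877
G1 X146.02 Y83.94 F1073
G1 X151.71 Y87.42
G1 X155.76 Y95.53
G1 X158.57 Y105.89
G1 X160.54 Y116.13
G1 X162.07 Y123.87
G1 X163.56 Y126.74
G1 X165.40 Y122.36
G0 X99.95 Y72.95
M3 S877
G1 X107.74 Y73.19 F1073
G1 X111.84 Y66.57
G1 X108.15 Y59.71
G1 X100.36 Y59.47
G1 X96.26 Y66.09
G1 X99.95 Y72.95
G0 X194.17 Y64.28
M3 S877
G1 X184.50 Y76.86 F1073
G1 X188.30 Y92.26
G1 X202.71 Y98.89
G1 X216.88 Y91.75
G1 X220.14 Y76.23
G1 X210.03 Y64.00
G1 X194.17 Y64.28
M5
G0 X0.00 Y0.00

1 u = 1 mm; y_m = 181.85 − y.

[1] `<path>` cubic bezier, #008000→cut S877 F1073: (138.30,87.46) → (146.02,83.94) → (151.71,87.42) → (155.76,95.53) → (158.57,105.89) → (160.54,116.13) → (162.07,123.87) → (163.56,126.74) → (165.40,122.36)

[2] `<polygon>` regular polygon, #008000→cut S877 F1073: (99.95,72.95) → (107.74,73.19) → (111.84,66.57) → (108.15,59.71) → (100.36,59.47) → (96.26,66.09) → (99.95,72.95) (closed)

[3] `<path>` regular polygon, #008000→cut S877 F1073: (194.17,64.28) → (184.50,76.86) → (188.30,92.26) → (202.71,98.89) → (216.88,91.75) → (220.14,76.23) → (210.03,64.00) → (194.17,64.28) (closed)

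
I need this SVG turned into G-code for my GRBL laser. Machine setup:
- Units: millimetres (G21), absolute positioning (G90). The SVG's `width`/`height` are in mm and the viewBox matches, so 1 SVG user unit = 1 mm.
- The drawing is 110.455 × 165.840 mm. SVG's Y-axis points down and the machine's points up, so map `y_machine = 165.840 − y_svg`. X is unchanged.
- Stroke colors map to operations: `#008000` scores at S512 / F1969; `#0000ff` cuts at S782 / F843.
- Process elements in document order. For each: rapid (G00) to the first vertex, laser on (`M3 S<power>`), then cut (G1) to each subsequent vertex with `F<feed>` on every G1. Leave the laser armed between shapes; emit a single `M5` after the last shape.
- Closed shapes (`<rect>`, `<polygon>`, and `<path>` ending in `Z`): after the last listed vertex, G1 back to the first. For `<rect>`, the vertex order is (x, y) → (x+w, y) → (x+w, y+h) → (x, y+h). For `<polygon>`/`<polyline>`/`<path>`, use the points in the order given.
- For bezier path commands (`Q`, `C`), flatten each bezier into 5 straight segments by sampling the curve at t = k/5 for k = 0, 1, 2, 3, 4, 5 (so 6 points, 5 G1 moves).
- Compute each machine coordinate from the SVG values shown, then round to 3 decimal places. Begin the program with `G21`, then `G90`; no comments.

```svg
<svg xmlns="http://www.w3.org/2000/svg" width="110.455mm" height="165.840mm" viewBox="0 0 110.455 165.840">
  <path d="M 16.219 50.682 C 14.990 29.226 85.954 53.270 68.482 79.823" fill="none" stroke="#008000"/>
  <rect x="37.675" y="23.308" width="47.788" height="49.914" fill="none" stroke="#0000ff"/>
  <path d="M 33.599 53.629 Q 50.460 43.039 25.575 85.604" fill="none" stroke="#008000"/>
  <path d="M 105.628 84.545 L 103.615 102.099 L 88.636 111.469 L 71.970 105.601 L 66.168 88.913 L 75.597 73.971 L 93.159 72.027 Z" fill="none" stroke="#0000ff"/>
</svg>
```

1 u = 1 mm; y_m = 165.840 − y.

[1] `<path>` cubic bezier, #008000→score S512 F1969: (16.219,115.158) → (22.860,122.916) → (39.117,121.817) → (57.279,113.925) → (69.638,101.304) → (68.482,86.017)

[2] `<rect>` rectangle, #0000ff→cut S782 F843: (37.675,142.532) → (85.463,142.532) → (85.463,92.618) → (37.675,92.618) → (37.675,142.532) (closed)

[3] `<path>` quadratic bezier, #008000→score S512 F1969: (33.599,112.211) → (38.674,114.321) → (40.408,112.178) → (38.804,105.783) → (33.859,95.136) → (25.575,80.236)

[4] `<path>` regular polygon, #0000ff→cut S782 F843: (105.628,81.295) → (103.615,63.741) → (88.636,54.371) → (71.970,60.239) → (66.168,76.927) → (75.597,91.869) → (93.159,93.813) → (105.628,81.295) (closed)

G21
G90
G00 X16.219 Y115.158
M3 S512
G1 X22.860 Y122.916 F1969
G1 X39.117 Y121.817 F1969
G1 X57.279 Y113.925 F1969
G1 X69.638 Y101.304 F1969
G1 X68.482 Y86.017 F1969
G00 X37.675 Y142.532
M3 S782
G1 X85.463 Y142.532 F843
G1 X85.463 Y92.618 F843
G1 X37.675 Y92.618 F843
G1 X37.675 Y142.532 F843
G00 X33.599 Y112.211
M3 S512
G1 X38.674 Y114.321 F1969
G1 X40.408 Y112.178 F1969
G1 X38.804 Y105.783 F1969
G1 X33.859 Y95.136 F1969
G1 X25.575 Y80.236 F1969
G00 X105.628 Y81.295
M3 S782
G1 X103.615 Y63.741 F843
G1 X88.636 Y54.371 F843
G1 X71.970 Y60.239 F843
G1 X66.168 Y76.927 F843
G1 X75.597 Y91.869 F843
G1 X93.159 Y93.813 F843
G1 X105.628 Y81.295 F843
M5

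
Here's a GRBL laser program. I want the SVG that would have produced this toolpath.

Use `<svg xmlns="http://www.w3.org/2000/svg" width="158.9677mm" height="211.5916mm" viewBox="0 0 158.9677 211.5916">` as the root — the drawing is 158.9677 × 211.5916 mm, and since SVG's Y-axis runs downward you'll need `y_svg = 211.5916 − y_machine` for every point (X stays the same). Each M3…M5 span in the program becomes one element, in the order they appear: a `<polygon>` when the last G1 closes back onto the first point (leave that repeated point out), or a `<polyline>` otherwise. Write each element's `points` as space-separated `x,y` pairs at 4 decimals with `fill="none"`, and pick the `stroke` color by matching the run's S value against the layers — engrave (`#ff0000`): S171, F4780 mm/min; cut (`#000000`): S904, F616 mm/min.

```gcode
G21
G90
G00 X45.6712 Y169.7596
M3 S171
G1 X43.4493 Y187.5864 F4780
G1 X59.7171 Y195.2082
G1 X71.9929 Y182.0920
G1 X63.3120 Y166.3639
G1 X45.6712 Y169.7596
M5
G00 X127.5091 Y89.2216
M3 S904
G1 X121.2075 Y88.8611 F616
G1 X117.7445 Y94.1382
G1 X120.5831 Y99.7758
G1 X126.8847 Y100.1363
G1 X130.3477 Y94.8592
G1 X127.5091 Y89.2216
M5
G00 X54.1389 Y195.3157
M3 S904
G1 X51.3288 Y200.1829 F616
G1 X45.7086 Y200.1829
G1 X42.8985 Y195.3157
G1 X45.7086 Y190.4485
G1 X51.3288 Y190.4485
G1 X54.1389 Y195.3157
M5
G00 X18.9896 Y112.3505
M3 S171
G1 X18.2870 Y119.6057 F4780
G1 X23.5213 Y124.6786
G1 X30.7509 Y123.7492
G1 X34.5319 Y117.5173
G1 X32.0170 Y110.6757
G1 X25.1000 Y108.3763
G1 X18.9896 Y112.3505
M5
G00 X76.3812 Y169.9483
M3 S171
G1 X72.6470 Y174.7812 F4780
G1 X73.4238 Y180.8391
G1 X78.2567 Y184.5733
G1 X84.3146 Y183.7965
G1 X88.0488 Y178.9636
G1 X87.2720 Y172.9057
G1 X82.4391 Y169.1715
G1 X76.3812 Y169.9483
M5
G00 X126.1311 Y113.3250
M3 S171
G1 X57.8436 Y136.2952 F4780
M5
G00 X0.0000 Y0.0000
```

Each laser-on run becomes one SVG element. Flip Y back into SVG space with y_svg = 211.5916 − y_machine.

Run 1: the run's S171 means `#ff0000` (engrave). The run returns to its start, so emit a `<polygon>` with points (Y-flipped): 45.6712,41.8320 43.4493,24.0052 59.7171,16.3834 71.9929,29.4996 63.3120,45.2277.

Run 2: power S904 maps to stroke `#000000` (cut). The run returns to its start, so emit a `<polygon>` with points (Y-flipped): 127.5091,122.3700 121.2075,122.7305 117.7445,117.4534 120.5831,111.8158 126.8847,111.4553 130.3477,116.7324.

Run 3: S904 ⇒ cut layer `#000000`. The run returns to its start, so emit a `<polygon>` with points (Y-flipped): 54.1389,16.2759 51.3288,11.4087 45.7086,11.4087 42.8985,16.2759 45.7086,21.1431 51.3288,21.1431.

Run 4: S171 ⇒ engrave layer `#ff0000`. The run returns to its start, so emit a `<polygon>` with points (Y-flipped): 18.9896,99.2411 18.2870,91.9859 23.5213,86.9130 30.7509,87.8424 34.5319,94.0743 32.0170,100.9159 25.1000,103.2153.

Run 5: power S171 maps to stroke `#ff0000` (engrave). The run returns to its start, so emit a `<polygon>` with points (Y-flipped): 76.3812,41.6433 72.6470,36.8104 73.4238,30.7525 78.2567,27.0183 84.3146,27.7951 88.0488,32.6280 87.2720,38.6859 82.4391,42.4201.

Run 6: S171 ⇒ engrave layer `#ff0000`. The run is open, so emit a `<polyline>` with points (Y-flipped): 126.1311,98.2666 57.8436,75.2964.

<svg xmlns="http://www.w3.org/2000/svg" width="158.9677mm" height="211.5916mm" viewBox="0 0 158.9677 211.5916">
  <polygon points="45.6712,41.8320 43.4493,24.0052 59.7171,16.3834 71.9929,29.4996 63.3120,45.2277" fill="none" stroke="#ff0000"/>
  <polygon points="127.5091,122.3700 121.2075,122.7305 117.7445,117.4534 120.5831,111.8158 126.8847,111.4553 130.3477,116.7324" fill="none" stroke="#000000"/>
  <polygon points="54.1389,16.2759 51.3288,11.4087 45.7086,11.4087 42.8985,16.2759 45.7086,21.1431 51.3288,21.1431" fill="none" stroke="#000000"/>
  <polygon points="18.9896,99.2411 18.2870,91.9859 23.5213,86.9130 30.7509,87.8424 34.5319,94.0743 32.0170,100.9159 25.1000,103.2153" fill="none" stroke="#ff0000"/>
  <polygon points="76.3812,41.6433 72.6470,36.8104 73.4238,30.7525 78.2567,27.0183 84.3146,27.7951 88.0488,32.6280 87.2720,38.6859 82.4391,42.4201" fill="none" stroke="#ff0000"/>
  <polyline points="126.1311,98.2666 57.8436,75.2964" fill="none" stroke="#ff0000"/>
</svg>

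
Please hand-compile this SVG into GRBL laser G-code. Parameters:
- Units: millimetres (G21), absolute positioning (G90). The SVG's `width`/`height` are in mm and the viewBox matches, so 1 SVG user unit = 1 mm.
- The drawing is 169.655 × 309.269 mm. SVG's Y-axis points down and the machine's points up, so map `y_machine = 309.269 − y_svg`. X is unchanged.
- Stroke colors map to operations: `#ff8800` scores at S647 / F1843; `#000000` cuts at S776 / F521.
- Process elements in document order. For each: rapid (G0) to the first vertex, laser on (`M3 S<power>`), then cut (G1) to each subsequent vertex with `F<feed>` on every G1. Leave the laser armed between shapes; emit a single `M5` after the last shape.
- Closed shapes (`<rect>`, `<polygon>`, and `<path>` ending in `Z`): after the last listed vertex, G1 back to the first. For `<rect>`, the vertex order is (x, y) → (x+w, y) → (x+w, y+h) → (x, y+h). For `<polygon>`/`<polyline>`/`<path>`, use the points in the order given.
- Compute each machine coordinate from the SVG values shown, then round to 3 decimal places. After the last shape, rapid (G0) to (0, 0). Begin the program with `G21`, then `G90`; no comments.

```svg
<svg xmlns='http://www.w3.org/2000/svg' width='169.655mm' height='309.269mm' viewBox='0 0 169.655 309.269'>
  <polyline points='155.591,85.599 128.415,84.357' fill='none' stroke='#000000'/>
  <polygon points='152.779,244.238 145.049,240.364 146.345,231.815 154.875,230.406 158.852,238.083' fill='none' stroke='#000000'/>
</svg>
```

G21
G90
G0 X155.591 Y223.670
M3 S776
G1 X128.415 Y224.912 F521
G0 X152.779 Y65.031
M3 S776
G1 X145.049 Y68.905 F521
G1 X146.345 Y77.454 F521
G1 X154.875 Y78.863 F521
G1 X158.852 Y71.186 F521
G1 X152.779 Y65.031 F521
M5
G0 X0.000 Y0.000

1 u = 1 mm; y_m = 309.269 − y.

[1] `<polyline>` line segment, #000000→cut S776 F521: (155.591,223.670) → (128.415,224.912)

[2] `<polygon>` regular polygon, #000000→cut S776 F521: (152.779,65.031) → (145.049,68.905) → (146.345,77.454) → (154.875,78.863) → (158.852,71.186) → (152.779,65.031) (closed)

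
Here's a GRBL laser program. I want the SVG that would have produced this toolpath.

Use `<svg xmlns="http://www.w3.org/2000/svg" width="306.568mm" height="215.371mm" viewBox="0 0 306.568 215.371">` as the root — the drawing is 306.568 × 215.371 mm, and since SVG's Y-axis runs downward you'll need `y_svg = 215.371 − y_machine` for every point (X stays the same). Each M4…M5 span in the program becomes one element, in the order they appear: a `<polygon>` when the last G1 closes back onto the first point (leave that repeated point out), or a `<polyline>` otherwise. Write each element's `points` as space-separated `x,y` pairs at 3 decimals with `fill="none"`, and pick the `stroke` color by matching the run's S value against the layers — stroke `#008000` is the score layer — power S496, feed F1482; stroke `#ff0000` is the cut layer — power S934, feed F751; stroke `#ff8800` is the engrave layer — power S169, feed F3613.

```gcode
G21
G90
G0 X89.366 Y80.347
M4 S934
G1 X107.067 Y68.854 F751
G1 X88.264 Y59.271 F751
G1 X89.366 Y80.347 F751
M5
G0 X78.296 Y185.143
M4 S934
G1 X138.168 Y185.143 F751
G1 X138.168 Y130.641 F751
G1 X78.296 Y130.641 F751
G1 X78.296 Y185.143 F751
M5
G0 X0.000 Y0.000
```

<svg xmlns="http://www.w3.org/2000/svg" width="306.568mm" height="215.371mm" viewBox="0 0 306.568 215.371">
  <polygon points="89.366,135.024 107.067,146.517 88.264,156.100" fill="none" stroke="#ff0000"/>
  <polygon points="78.296,30.228 138.168,30.228 138.168,84.730 78.296,84.730" fill="none" stroke="#ff0000"/>
</svg>

Machine Y-up, SVG Y-down with viewBox height 215.371, so y_svg = 215.371 − y_machine; X carries over. Every run uses S934, so all elements get stroke `#ff0000` (cut).

Run 1: The run returns to its start, so emit a `<polygon>` with points (Y-flipped): 89.366,135.024 107.067,146.517 88.264,156.100.

Run 2: The run returns to its start, so emit a `<polygon>` with points (Y-flipped): 78.296,30.228 138.168,30.228 138.168,84.730 78.296,84.730.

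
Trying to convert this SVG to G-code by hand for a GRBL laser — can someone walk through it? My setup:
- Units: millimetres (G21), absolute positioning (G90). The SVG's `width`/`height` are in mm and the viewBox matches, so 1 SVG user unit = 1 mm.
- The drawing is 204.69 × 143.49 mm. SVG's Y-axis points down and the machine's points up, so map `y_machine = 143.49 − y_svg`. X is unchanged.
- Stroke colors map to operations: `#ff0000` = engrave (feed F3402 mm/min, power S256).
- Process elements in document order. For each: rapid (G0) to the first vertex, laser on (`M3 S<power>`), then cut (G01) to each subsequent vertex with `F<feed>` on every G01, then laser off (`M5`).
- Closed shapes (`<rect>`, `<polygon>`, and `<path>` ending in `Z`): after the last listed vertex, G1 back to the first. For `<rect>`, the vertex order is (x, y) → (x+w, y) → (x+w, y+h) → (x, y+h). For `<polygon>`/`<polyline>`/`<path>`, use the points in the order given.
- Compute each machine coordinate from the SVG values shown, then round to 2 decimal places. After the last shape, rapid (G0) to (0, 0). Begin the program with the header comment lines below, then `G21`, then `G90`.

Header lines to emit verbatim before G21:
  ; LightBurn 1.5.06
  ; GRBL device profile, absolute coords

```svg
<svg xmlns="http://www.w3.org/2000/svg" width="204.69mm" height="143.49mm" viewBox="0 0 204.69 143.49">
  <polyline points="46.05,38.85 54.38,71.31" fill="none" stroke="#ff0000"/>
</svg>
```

Since the viewBox matches the mm dimensions, user units are millimetres directly. The only transform is the Y-flip y_m = 143.49 − y_svg.

Shape 1 is a line segment drawn with `<polyline>`. Its stroke #ff0000 means engrave at S256, F3402. After flipping Y the toolpath is (46.05,104.64) → (54.38,72.18).

; LightBurn 1.5.06
; GRBL device profile, absolute coords
G21
G90
G0 X46.05 Y104.64
M3 S256
G01 X54.38 Y72.18 F3402
M5
G0 X0.00 Y0.00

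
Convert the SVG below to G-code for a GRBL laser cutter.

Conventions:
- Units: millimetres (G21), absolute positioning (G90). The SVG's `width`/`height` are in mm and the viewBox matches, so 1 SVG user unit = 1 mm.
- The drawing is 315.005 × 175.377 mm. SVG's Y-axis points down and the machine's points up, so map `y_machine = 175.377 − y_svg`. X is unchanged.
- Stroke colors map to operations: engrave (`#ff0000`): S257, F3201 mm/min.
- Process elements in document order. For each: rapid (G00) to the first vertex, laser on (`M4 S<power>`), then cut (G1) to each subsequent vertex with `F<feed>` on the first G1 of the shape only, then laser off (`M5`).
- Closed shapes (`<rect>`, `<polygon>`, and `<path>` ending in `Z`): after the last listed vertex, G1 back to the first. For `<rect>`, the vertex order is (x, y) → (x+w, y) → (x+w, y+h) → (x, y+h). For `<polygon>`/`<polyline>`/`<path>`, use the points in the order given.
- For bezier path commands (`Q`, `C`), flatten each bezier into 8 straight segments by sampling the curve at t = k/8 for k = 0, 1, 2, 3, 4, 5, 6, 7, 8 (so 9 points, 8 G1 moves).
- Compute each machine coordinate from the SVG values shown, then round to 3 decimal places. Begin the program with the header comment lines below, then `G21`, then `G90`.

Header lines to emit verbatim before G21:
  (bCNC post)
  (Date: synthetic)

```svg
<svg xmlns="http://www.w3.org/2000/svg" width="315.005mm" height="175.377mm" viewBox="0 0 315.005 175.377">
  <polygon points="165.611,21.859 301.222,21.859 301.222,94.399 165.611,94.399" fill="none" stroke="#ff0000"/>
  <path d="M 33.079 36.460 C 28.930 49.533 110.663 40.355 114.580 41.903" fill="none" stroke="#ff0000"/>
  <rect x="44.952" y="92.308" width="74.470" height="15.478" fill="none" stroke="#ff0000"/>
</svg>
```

viewBox `0 0 315.005 175.377` with mm width/height → 1 unit = 1 mm. Flip: y_m = 175.377 − y_svg.

**Shape 1** — `<polygon>` rectangle, stroke `#ff0000` → engrave (S257, F3201). Machine vertices: (165.611,153.518) → (301.222,153.518) → (301.222,80.978) → (165.611,80.978) → (165.611,153.518). Closed: final G1 returns to the first vertex.

**Shape 2** — `<path>` cubic bezier, stroke `#ff0000` → engrave (S257, F3201). Control points (SVG): P0=(33.079,36.460), P1=(28.930,49.533), P2=(110.663,40.355), P3=(114.580,41.903); sampled at t=k/8. Machine vertices: (33.079,138.917) → (35.229,134.993) → (43.512,132.769) → (56.010,131.858) → (70.805,131.874) → (85.977,132.429) → (99.610,133.139) → (109.783,133.616) → (114.580,133.474). Open path.

**Shape 3** — `<rect>` rectangle, stroke `#ff0000` → engrave (S257, F3201). Machine vertices: (44.952,83.069) → (119.422,83.069) → (119.422,67.591) → (44.952,67.591) → (44.952,83.069). Closed: final G1 returns to the first vertex.

(bCNC post)
(Date: synthetic)
G21
G90
G00 X165.611 Y153.518
M4 S257
G1 X301.222 Y153.518 F3201
G1 X301.222 Y80.978
G1 X165.611 Y80.978
G1 X165.611 Y153.518
M5
G00 X33.079 Y138.917
M4 S257
G1 X35.229 Y134.993 F3201
G1 X43.512 Y132.769
G1 X56.010 Y131.858
G1 X70.805 Y131.874
G1 X85.977 Y132.429
G1 X99.610 Y133.139
G1 X109.783 Y133.616
G1 X114.580 Y133.474
M5
G00 X44.952 Y83.069
M4 S257
G1 X119.422 Y83.069 F3201
G1 X119.422 Y67.591
G1 X44.952 Y67.591
G1 X44.952 Y83.069
M5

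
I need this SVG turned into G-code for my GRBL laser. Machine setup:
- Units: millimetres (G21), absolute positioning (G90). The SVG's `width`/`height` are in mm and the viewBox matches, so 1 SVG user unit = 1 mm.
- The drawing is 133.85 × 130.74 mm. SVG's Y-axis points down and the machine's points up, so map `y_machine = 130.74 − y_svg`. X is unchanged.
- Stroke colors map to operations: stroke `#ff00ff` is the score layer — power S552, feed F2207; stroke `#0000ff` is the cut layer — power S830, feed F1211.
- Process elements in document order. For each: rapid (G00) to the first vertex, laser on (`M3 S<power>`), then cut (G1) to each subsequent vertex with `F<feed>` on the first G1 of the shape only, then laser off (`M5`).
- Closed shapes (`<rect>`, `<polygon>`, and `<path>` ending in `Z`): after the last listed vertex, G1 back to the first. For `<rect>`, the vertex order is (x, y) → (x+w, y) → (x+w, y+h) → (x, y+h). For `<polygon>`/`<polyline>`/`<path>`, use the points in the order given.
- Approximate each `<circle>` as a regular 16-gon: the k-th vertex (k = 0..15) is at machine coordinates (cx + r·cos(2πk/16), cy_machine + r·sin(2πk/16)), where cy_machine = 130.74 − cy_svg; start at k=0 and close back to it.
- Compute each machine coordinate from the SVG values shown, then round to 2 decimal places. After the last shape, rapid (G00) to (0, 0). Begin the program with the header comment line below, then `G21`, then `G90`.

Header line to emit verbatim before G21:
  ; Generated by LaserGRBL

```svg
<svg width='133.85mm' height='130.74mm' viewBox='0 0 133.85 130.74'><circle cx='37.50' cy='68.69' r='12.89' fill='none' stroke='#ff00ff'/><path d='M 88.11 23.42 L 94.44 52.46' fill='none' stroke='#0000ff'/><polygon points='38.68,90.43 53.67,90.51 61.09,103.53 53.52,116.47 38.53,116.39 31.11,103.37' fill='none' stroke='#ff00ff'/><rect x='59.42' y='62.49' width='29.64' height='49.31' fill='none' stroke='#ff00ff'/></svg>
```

; Generated by LaserGRBL
G21
G90
G00 X50.39 Y62.05
M3 S552
G1 X49.41 Y66.98 F2207
G1 X46.61 Y71.16
G1 X42.43 Y73.96
G1 X37.50 Y74.94
G1 X32.57 Y73.96
G1 X28.39 Y71.16
G1 X25.59 Y66.98
G1 X24.61 Y62.05
G1 X25.59 Y57.12
G1 X28.39 Y52.94
G1 X32.57 Y50.14
G1 X37.50 Y49.16
G1 X42.43 Y50.14
G1 X46.61 Y52.94
G1 X49.41 Y57.12
G1 X50.39 Y62.05
M5
G00 X88.11 Y107.32
M3 S830
G1 X94.44 Y78.28 F1211
M5
G00 X38.68 Y40.31
M3 S552
G1 X53.67 Y40.23 F2207
G1 X61.09 Y27.21
G1 X53.52 Y14.27
G1 X38.53 Y14.35
G1 X31.11 Y27.37
G1 X38.68 Y40.31
M5
G00 X59.42 Y68.25
M3 S552
G1 X89.06 Y68.25 F2207
G1 X89.06 Y18.94
G1 X59.42 Y18.94
G1 X59.42 Y68.25
M5
G00 X0.00 Y0.00

1 u = 1 mm; y_m = 130.74 − y.

[1] `<circle>` circle, #ff00ff→score S552 F2207: (50.39,62.05) → (49.41,66.98) → (46.61,71.16) → (42.43,73.96) → (37.50,74.94) → (32.57,73.96) → (28.39,71.16) → (25.59,66.98) → (24.61,62.05) → (25.59,57.12) → (28.39,52.94) → (32.57,50.14) → (37.50,49.16) → (42.43,50.14) → (46.61,52.94) → (49.41,57.12) → (50.39,62.05) (closed)

[2] `<path>` line segment, #0000ff→cut S830 F1211: (88.11,107.32) → (94.44,78.28)

[3] `<polygon>` regular polygon, #ff00ff→score S552 F2207: (38.68,40.31) → (53.67,40.23) → (61.09,27.21) → (53.52,14.27) → (38.53,14.35) → (31.11,27.37) → (38.68,40.31) (closed)

[4] `<rect>` rectangle, #ff00ff→score S552 F2207: (59.42,68.25) → (89.06,68.25) → (89.06,18.94) → (59.42,18.94) → (59.42,68.25) (closed)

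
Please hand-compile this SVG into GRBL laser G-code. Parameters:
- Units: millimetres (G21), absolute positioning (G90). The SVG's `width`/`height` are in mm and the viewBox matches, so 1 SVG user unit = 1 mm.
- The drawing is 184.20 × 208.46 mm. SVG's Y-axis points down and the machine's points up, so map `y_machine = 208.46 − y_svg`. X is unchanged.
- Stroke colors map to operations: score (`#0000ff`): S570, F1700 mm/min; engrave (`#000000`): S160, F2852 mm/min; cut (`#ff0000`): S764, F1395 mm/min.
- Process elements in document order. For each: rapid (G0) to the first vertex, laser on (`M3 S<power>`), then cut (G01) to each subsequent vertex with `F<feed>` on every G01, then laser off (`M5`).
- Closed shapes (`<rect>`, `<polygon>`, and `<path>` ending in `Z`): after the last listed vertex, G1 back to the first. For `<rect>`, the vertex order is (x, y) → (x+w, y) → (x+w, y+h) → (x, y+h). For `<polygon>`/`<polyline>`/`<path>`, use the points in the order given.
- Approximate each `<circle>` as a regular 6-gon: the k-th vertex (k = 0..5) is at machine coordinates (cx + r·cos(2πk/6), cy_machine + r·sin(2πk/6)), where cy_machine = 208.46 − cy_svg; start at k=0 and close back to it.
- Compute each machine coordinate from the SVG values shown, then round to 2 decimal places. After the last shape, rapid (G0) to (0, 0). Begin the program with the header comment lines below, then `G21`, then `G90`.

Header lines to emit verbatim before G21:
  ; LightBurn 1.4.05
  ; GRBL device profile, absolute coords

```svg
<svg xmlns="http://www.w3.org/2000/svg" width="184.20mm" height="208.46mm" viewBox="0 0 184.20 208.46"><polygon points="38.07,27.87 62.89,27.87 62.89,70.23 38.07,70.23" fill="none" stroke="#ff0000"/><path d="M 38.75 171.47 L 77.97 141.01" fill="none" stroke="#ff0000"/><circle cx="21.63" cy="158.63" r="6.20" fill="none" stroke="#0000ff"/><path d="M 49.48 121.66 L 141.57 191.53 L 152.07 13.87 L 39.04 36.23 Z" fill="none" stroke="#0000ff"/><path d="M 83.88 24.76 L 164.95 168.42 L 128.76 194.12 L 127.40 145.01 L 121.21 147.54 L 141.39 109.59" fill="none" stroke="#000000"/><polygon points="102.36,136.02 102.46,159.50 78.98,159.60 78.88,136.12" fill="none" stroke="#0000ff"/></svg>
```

viewBox `0 0 184.20 208.46` with mm width/height → 1 unit = 1 mm. Flip: y_m = 208.46 − y_svg.

**Shape 1** — `<polygon>` rectangle, stroke `#ff0000` → cut (S764, F1395). Machine vertices: (38.07,180.59) → (62.89,180.59) → (62.89,138.23) → (38.07,138.23) → (38.07,180.59). Closed: final G1 returns to the first vertex.

**Shape 2** — `<path>` line segment, stroke `#ff0000` → cut (S764, F1395). Machine vertices: (38.75,36.99) → (77.97,67.45). Open path.

**Shape 3** — `<circle>` circle, stroke `#0000ff` → score (S570, F1700). Machine vertices: (27.83,49.83) → (24.73,55.20) → (18.53,55.20) → (15.43,49.83) → (18.53,44.46) → (24.73,44.46) → (27.83,49.83). Closed: final G1 returns to the first vertex.

**Shape 4** — `<path>` closed polygon, stroke `#0000ff` → score (S570, F1700). Machine vertices: (49.48,86.80) → (141.57,16.93) → (152.07,194.59) → (39.04,172.23) → (49.48,86.80). Closed: final G1 returns to the first vertex.

**Shape 5** — `<path>` open polyline, stroke `#000000` → engrave (S160, F2852). Machine vertices: (83.88,183.70) → (164.95,40.04) → (128.76,14.34) → (127.40,63.45) → (121.21,60.92) → (141.39,98.87). Open path.

**Shape 6** — `<polygon>` regular polygon, stroke `#0000ff` → score (S570, F1700). Machine vertices: (102.36,72.44) → (102.46,48.96) → (78.98,48.86) → (78.88,72.34) → (102.36,72.44). Closed: final G1 returns to the first vertex.

; LightBurn 1.4.05
; GRBL device profile, absolute coords
G21
G90
G0 X38.07 Y180.59
M3 S764
G01 X62.89 Y180.59 F1395
G01 X62.89 Y138.23 F1395
G01 X38.07 Y138.23 F1395
G01 X38.07 Y180.59 F1395
M5
G0 X38.75 Y36.99
M3 S764
G01 X77.97 Y67.45 F1395
M5
G0 X27.83 Y49.83
M3 S570
G01 X24.73 Y55.20 F1700
G01 X18.53 Y55.20 F1700
G01 X15.43 Y49.83 F1700
G01 X18.53 Y44.46 F1700
G01 X24.73 Y44.46 F1700
G01 X27.83 Y49.83 F1700
M5
G0 X49.48 Y86.80
M3 S570
G01 X141.57 Y16.93 F1700
G01 X152.07 Y194.59 F1700
G01 X39.04 Y172.23 F1700
G01 X49.48 Y86.80 F1700
M5
G0 X83.88 Y183.70
M3 S160
G01 X164.95 Y40.04 F2852
G01 X128.76 Y14.34 F2852
G01 X127.40 Y63.45 F2852
G01 X121.21 Y60.92 F2852
G01 X141.39 Y98.87 F2852
M5
G0 X102.36 Y72.44
M3 S570
G01 X102.46 Y48.96 F1700
G01 X78.98 Y48.86 F1700
G01 X78.88 Y72.34 F1700
G01 X102.36 Y72.44 F1700
M5
G0 X0.00 Y0.00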